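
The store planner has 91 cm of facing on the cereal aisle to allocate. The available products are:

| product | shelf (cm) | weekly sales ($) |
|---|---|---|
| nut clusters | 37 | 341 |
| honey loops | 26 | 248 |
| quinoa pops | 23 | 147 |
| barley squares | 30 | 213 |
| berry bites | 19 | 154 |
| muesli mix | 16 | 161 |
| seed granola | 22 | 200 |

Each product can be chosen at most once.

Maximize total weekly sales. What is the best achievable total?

Filling by ratio: nut clusters + honey loops + muesli mix for 750, with 12 cm left unused.
The 16 cm tied up in muesli mix is better spent on seed granola — total rises to 789 (85 cm).
The spare 6 cm is too small for any remaining product, and no exchange beats 789.

789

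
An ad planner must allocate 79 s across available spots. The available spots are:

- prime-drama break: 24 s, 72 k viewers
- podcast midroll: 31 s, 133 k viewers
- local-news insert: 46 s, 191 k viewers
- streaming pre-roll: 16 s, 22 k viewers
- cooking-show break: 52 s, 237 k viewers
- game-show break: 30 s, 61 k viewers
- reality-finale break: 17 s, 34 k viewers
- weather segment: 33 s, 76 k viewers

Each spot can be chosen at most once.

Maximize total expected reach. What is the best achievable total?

324

Ranking by ratio (expected reach/s): cooking-show break 4.56, podcast midroll 4.29, local-news insert 4.15.
A density-first pass picks prime-drama break + cooking-show break — 309 at 76 s.
Replace prime-drama break and cooking-show break with podcast midroll + local-news insert: the trade gains 15 net, giving 324 at 77 s.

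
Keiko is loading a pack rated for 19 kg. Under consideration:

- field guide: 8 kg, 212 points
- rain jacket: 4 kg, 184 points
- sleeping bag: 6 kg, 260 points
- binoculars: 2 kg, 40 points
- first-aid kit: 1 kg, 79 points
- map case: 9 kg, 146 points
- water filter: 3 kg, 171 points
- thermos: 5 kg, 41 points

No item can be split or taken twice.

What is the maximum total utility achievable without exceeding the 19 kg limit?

A density-first pass picks rain jacket + sleeping bag + binoculars + first-aid kit + water filter — 734 at 16 kg.
Replace binoculars and water filter with field guide: the trade gains 1 net, giving 735 at 19 kg.

735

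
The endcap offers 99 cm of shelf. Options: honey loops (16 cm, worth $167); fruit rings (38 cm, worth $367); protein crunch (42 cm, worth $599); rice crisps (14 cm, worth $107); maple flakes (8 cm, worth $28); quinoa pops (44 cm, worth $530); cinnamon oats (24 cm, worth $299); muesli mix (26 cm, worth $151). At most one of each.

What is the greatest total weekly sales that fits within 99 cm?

Ranking by ratio (weekly sales/cm): protein crunch 14.26, cinnamon oats 12.46, quinoa pops 12.05, honey loops 10.44.
Taking honey loops + protein crunch + rice crisps + cinnamon oats: 96 cm used, 1172 in weekly sales.

1172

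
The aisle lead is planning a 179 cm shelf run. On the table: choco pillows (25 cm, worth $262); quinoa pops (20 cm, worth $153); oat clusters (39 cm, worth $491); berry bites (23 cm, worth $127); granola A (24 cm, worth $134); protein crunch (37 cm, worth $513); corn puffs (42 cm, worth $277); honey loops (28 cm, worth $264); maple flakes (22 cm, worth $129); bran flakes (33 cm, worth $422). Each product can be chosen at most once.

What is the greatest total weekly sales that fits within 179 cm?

1975

Ranking by ratio (weekly sales/cm): protein crunch 13.86, bran flakes 12.79, oat clusters 12.59.
The ratio heuristic lands on choco pillows + oat clusters + protein crunch + honey loops + bran flakes (1952) but leaves 17 cm idle.
Dropping honey loops frees 28 cm; slotting in quinoa pops + granola A (44 cm) lifts the total to 1975 at 178 cm.
Runner-up quinoa pops + oat clusters + protein crunch + honey loops + maple flakes + bran flakes tops out at 1972.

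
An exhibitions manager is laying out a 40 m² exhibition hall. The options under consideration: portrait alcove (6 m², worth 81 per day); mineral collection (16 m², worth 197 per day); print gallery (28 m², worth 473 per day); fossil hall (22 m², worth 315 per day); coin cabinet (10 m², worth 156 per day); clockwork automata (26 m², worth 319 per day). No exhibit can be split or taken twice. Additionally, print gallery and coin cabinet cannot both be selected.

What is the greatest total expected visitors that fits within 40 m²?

Taking portrait alcove + print gallery: 34 m² used, 554 in expected visitors.
Runner-up portrait alcove + fossil hall + coin cabinet tops out at 552.

554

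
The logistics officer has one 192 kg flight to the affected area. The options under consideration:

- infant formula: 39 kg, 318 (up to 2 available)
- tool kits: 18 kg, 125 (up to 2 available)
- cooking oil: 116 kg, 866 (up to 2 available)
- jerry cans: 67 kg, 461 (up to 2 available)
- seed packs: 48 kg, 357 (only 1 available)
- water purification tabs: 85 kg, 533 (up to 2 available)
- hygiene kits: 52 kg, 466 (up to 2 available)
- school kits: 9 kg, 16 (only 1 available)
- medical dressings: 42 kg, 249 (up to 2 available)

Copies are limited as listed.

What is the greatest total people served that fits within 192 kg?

1607

A density-first pass picks 2×infant formula + 2×hygiene kits + school kits — 1584 at 191 kg.
Dropping infant formula and school kits frees 48 kg; slotting in seed packs (48 kg) lifts the total to 1607 at 191 kg.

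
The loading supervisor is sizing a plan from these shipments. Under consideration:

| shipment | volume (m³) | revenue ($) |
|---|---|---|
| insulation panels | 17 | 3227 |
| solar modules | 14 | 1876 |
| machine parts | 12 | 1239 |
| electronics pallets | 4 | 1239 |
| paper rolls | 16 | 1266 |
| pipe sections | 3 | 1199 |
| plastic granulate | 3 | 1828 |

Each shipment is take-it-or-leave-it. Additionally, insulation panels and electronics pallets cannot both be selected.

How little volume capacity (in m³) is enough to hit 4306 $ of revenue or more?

Look for the lowest-volume combination reaching 4306.
machine parts + electronics pallets + plastic granulate reaches 4306 using 19 m³.
Any bundle with less than 19 m³ falls short of 4306.

19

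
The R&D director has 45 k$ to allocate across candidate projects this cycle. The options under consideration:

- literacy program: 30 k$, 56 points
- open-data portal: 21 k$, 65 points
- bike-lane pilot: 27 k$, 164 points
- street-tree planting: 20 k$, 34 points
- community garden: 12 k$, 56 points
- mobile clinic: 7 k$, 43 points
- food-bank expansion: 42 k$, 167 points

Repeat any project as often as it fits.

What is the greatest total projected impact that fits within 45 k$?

258

6×mobile clinic uses 42 of the 45 k$ and totals 258.
No other feasible combination exceeds 258.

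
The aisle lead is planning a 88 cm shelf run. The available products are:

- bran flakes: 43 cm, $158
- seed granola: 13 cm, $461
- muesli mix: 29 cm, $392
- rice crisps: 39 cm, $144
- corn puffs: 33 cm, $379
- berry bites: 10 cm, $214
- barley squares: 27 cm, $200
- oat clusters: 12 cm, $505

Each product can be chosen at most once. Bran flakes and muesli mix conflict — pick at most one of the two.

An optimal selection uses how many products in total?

4

Best achievable weekly sales is 1737.
For example seed granola + muesli mix + corn puffs + oat clusters achieves it, using 87 cm.
All optima have 4 products.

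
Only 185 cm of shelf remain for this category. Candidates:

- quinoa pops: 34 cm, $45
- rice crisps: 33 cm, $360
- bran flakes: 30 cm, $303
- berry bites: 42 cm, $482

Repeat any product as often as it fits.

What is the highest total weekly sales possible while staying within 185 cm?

2044

Filling by ratio: 4×berry bites for 1928, with 17 cm left unused.
Dropping 2×berry bites frees 84 cm; slotting in 3×rice crisps (99 cm) lifts the total to 2044 at 183 cm.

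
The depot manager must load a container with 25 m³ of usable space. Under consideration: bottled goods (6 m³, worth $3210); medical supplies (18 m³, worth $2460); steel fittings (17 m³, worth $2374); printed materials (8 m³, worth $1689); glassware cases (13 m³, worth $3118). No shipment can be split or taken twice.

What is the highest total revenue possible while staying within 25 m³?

Taking bottled goods + glassware cases: 19 m³ used, 6328 in revenue.

6328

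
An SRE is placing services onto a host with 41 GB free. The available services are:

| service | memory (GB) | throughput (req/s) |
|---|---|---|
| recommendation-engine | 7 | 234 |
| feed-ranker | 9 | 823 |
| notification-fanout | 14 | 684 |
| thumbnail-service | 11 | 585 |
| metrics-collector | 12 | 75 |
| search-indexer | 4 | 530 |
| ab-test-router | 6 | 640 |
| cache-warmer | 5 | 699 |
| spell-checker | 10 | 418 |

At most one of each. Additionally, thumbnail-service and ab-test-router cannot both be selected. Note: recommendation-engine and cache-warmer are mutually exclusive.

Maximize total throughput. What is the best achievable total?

3376

Best packing: feed-ranker + notification-fanout + search-indexer + ab-test-router + cache-warmer — 38 GB, 3376 total.
Nothing else feasible within 41 GB beats 3376.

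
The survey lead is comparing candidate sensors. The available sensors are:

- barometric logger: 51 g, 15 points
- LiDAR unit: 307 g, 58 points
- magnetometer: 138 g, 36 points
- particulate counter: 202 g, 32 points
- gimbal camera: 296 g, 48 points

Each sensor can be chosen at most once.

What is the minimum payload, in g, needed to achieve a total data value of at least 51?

Minimise g subject to total data value ≥ 51.
Taking barometric logger + magnetometer gives 51 (≥ 51) for 189 g.
No combination under 189 g hits 51.

189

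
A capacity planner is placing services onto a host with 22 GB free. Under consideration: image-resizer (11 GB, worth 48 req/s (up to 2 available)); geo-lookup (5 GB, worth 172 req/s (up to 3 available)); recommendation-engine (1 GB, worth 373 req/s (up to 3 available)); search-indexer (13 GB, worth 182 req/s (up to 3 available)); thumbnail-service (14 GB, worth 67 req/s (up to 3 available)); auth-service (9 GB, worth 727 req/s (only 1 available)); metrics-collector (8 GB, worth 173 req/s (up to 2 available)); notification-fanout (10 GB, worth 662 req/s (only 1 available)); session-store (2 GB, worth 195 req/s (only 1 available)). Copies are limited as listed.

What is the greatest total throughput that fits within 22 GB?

A density-first pass picks geo-lookup + 3×recommendation-engine + auth-service + session-store — 2213 at 19 GB.
The 7 GB tied up in geo-lookup and session-store is better spent on notification-fanout — total rises to 2508 (22 GB).
No other feasible combination exceeds 2508.

2508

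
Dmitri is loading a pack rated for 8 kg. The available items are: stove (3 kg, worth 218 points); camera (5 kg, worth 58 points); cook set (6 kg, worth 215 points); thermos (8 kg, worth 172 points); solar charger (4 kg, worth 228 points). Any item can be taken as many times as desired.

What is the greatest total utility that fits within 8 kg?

456

A density-first pass picks 2×stove — 436 at 6 kg.
Dropping 2×stove frees 6 kg; slotting in 2×solar charger (8 kg) lifts the total to 456 at 8 kg.
No other feasible combination exceeds 456.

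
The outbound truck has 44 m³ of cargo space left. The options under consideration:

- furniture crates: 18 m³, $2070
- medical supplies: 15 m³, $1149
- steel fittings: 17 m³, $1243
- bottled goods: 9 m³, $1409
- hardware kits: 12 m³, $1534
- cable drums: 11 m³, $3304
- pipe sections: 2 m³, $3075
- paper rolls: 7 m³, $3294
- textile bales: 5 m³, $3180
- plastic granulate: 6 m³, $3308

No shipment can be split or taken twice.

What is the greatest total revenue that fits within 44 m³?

Ranking by ratio (revenue/m³): pipe sections 1537.50, textile bales 636.00, plastic granulate 551.33, paper rolls 470.57.
A density-first pass picks bottled goods + cable drums + pipe sections + paper rolls + textile bales + plastic granulate — 17570 at 40 m³.
Dropping bottled goods frees 9 m³; slotting in hardware kits (12 m³) lifts the total to 17695 at 43 m³.
The spare 1 m³ is too small for any remaining shipment, and no exchange beats 17695.

17695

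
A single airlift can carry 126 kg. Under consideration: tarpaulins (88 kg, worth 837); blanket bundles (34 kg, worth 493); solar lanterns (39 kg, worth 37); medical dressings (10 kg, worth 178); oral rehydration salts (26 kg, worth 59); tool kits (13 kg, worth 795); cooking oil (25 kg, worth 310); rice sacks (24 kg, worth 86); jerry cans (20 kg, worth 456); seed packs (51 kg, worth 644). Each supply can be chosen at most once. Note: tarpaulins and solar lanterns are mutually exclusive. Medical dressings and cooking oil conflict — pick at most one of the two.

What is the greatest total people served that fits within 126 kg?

2388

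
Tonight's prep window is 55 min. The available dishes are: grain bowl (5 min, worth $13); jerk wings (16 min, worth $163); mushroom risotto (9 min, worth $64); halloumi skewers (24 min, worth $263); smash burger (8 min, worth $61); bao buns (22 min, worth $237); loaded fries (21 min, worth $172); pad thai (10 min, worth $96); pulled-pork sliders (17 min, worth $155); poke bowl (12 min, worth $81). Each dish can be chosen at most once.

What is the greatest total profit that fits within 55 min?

564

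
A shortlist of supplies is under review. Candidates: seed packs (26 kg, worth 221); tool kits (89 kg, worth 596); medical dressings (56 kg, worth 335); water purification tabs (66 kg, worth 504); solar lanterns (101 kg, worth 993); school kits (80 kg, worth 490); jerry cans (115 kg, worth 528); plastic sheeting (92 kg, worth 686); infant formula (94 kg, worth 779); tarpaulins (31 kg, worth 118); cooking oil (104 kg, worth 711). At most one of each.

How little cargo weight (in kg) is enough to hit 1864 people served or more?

219

Minimise kg subject to total people served ≥ 1864.
Taking seed packs + solar lanterns + plastic sheeting gives 1900 (≥ 1864) for 219 kg.
No combination under 219 kg hits 1864.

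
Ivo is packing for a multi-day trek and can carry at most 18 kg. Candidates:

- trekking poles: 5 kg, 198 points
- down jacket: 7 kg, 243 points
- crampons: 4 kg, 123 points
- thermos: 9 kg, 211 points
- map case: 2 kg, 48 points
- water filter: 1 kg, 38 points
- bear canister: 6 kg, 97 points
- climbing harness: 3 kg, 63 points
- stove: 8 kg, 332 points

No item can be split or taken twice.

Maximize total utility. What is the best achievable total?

The ratio ordering already packs tightly: trekking poles + crampons + water filter + stove, 18 kg, 691.
Next best is down jacket + map case + water filter + stove at 661 (18 kg) — short by 30.

691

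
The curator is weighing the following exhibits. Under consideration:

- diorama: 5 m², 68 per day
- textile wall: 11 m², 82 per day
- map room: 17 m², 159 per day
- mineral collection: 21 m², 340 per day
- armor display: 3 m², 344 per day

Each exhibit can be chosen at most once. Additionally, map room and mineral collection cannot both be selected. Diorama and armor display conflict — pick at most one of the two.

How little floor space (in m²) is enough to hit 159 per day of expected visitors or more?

3

Minimise m² subject to total expected visitors ≥ 159.
armor display reaches 344 using 3 m².
Any bundle with less than 3 m² falls short of 159.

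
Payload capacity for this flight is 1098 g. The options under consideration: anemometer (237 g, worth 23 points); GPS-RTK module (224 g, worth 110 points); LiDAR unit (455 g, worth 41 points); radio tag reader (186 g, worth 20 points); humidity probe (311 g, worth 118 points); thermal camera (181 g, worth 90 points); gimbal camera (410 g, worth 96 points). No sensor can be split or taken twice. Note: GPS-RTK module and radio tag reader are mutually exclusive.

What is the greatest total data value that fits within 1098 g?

Density check — thermal camera 0.50, GPS-RTK module 0.49, humidity probe 0.38, gimbal camera 0.23 are the best per g.
Best packing: anemometer + GPS-RTK module + humidity probe + thermal camera — 953 g, 341 total.
Next best is GPS-RTK module + humidity probe + gimbal camera at 324 (945 g) — short by 17.

341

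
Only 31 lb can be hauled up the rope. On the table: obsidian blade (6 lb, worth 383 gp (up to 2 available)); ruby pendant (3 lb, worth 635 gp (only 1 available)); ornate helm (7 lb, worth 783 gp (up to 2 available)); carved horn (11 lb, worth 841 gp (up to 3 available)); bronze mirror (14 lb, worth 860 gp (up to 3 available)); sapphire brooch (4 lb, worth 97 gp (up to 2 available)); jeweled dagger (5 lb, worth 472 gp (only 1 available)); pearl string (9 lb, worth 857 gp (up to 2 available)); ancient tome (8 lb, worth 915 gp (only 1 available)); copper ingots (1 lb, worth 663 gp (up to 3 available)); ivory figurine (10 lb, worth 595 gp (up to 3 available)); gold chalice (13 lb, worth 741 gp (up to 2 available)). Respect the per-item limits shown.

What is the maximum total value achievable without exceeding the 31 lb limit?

5179

A density-first pass picks ruby pendant + 2×ornate helm + ancient tome + 3×copper ingots — 5105 at 28 lb.
Dropping ornate helm frees 7 lb; slotting in pearl string (9 lb) lifts the total to 5179 at 30 lb.
That's the maximum — no swap from here does better than 5179.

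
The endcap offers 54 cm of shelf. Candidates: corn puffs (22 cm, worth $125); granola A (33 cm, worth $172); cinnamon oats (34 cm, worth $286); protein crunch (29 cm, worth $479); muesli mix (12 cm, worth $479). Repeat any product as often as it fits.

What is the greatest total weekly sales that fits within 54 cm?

1916

Taking 4×muesli mix: 48 cm used, 1916 in weekly sales.
Nothing else within 54 cm beats 1916.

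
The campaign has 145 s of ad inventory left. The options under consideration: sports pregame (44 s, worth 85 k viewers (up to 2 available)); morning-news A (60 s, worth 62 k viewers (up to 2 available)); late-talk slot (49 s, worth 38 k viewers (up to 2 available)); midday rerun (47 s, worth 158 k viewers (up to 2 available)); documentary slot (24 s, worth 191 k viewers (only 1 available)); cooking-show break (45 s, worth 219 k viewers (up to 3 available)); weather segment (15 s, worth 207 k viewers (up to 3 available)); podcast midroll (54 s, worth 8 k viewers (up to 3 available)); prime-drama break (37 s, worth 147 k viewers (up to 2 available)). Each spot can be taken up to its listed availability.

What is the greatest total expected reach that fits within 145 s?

1106

Density check — weather segment 13.80, documentary slot 7.96, cooking-show break 4.87 are the best per s.
Greedy by ratio would take documentary slot + cooking-show break + 3×weather segment: 114 s used, total 1031.
Replace cooking-show break with 2×prime-drama break: the trade gains 75 net, giving 1106 at 143 s.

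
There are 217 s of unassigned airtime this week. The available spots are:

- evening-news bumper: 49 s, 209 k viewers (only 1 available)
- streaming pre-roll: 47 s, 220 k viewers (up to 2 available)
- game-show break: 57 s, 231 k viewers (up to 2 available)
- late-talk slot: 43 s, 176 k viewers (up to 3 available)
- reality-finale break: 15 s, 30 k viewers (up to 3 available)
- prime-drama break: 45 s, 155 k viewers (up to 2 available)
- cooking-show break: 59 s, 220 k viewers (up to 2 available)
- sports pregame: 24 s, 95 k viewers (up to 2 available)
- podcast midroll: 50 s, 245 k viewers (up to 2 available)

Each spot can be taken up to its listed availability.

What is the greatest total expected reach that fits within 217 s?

Ranking by ratio (expected reach/s): podcast midroll 4.90, streaming pre-roll 4.68, evening-news bumper 4.27, late-talk slot 4.09.
Taking the top-ratio spots first gives 2×streaming pre-roll + reality-finale break + 2×podcast midroll for 960 (209 s).
Dropping reality-finale break and podcast midroll frees 65 s; slotting in evening-news bumper + sports pregame (73 s) lifts the total to 989 at 217 s.
Every other selection either busts 217 s or exceeds an availability limit or fails to beat 989.

989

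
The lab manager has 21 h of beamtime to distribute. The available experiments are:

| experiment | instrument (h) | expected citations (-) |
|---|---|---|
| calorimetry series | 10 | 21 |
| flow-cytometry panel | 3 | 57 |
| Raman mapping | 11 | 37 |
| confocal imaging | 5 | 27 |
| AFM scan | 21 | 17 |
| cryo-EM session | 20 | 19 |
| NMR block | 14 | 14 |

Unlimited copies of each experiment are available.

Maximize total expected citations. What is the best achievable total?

399

By expected citations per h: flow-cytometry panel 19.00, confocal imaging 5.40, Raman mapping 3.36 lead.
7×flow-cytometry panel uses 21 of the 21 h and totals 399.
That's the maximum — no swap from here does better than 399.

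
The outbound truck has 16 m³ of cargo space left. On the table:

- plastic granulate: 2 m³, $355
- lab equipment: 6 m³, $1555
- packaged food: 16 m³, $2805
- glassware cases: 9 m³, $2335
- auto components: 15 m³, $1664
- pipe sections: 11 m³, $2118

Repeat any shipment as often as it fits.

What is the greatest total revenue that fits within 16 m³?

3890

Density check — glassware cases 259.44, lab equipment 259.17, pipe sections 192.55, plastic granulate 177.50 are the best per m³.
Taking lab equipment + glassware cases: 15 m³ used, 3890 in revenue.
No other feasible combination exceeds 3890.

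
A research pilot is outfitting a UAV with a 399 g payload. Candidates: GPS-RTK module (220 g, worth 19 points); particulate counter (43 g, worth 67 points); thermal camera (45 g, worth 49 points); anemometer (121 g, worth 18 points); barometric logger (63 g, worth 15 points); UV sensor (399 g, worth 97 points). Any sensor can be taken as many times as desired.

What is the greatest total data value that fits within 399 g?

603

Density check — particulate counter 1.56, thermal camera 1.09, UV sensor 0.24, barometric logger 0.24 are the best per g.
Taking 9×particulate counter: 387 g used, 603 in data value.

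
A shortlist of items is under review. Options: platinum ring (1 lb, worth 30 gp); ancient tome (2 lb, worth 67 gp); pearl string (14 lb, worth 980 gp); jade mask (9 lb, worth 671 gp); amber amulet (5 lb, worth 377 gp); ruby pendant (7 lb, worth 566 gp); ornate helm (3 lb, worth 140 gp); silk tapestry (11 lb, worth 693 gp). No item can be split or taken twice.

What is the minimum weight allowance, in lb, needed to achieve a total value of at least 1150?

Need the lightest bundle worth ≥ 1150.
jade mask + ruby pendant reaches 1237 using 16 lb.
Below 16 lb the best achievable stays under 1150.

16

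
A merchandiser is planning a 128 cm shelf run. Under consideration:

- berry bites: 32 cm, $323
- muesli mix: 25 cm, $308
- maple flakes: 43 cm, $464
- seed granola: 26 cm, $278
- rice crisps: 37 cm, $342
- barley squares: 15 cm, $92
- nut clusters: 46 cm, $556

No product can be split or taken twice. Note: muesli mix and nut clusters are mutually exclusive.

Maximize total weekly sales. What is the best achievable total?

1373

Best packing: berry bites + muesli mix + maple flakes + seed granola — 126 cm, 1373 total.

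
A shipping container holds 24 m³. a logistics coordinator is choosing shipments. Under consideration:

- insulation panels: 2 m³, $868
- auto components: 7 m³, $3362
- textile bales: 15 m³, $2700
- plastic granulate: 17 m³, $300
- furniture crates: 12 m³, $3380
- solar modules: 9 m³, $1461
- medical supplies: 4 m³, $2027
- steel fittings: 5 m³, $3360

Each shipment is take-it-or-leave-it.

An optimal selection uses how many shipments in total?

3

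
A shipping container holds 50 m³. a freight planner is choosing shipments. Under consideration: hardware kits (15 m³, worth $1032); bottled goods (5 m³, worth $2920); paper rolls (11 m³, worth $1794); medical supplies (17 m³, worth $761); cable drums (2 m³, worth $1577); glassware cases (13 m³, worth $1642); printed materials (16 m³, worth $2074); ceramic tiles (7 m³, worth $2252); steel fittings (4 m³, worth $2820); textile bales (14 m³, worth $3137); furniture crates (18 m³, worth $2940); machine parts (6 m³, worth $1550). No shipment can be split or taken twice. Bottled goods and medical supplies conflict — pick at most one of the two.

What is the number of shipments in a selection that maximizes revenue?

Best achievable revenue is 16050.
One optimal bundle: bottled goods + paper rolls + cable drums + ceramic tiles + steel fittings + textile bales + machine parts (49 m³).
Any selection reaching 16050 contains exactly 7 shipments.

7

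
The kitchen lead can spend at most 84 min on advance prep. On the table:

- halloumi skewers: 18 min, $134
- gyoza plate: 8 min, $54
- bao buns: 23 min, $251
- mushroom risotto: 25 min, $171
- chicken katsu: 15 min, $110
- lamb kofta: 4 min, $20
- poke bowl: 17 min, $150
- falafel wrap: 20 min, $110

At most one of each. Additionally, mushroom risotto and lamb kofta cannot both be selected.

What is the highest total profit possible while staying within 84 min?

706

Filling by ratio: halloumi skewers + gyoza plate + bao buns + chicken katsu + poke bowl for 699, with 3 min left unused.
Replace gyoza plate and chicken katsu with mushroom risotto: the trade gains 7 net, giving 706 at 83 min.
An exhaustive check of the 256 subsets confirms 706.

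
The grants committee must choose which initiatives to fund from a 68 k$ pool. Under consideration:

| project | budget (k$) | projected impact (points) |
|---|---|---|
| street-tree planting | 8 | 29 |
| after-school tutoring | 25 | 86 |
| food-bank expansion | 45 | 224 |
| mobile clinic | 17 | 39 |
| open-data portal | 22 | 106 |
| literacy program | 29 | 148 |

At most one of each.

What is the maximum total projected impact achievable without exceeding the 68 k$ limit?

330

Taking the top-ratio projects first gives street-tree planting + open-data portal + literacy program for 283 (59 k$).
Replace street-tree planting and literacy program with food-bank expansion: the trade gains 47 net, giving 330 at 67 k$.
The spare 1 k$ is too small for any remaining project, and no exchange beats 330.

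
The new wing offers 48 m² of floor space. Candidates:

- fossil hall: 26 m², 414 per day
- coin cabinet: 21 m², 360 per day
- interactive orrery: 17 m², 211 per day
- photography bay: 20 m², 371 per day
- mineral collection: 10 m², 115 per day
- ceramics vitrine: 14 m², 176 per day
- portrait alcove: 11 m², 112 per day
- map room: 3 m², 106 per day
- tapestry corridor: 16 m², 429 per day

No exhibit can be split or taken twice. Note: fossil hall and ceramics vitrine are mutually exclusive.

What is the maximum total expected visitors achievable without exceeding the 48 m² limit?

949

Greedy by ratio would take photography bay + map room + tapestry corridor: 39 m² used, total 906.
Dropping photography bay frees 20 m²; slotting in fossil hall (26 m²) lifts the total to 949 at 45 m².
That's the maximum — no feasible swap from here does better than 949.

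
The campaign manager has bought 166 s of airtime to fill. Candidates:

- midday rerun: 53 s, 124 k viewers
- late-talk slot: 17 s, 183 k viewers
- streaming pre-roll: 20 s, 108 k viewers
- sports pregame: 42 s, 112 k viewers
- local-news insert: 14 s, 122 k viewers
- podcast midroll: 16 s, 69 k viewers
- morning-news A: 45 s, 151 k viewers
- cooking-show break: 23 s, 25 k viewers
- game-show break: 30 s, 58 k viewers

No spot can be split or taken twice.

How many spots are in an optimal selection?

6

Optimal total is 757.
One optimal bundle: midday rerun + late-talk slot + streaming pre-roll + local-news insert + podcast midroll + morning-news A (165 s).
Any selection reaching 757 contains exactly 6 spots.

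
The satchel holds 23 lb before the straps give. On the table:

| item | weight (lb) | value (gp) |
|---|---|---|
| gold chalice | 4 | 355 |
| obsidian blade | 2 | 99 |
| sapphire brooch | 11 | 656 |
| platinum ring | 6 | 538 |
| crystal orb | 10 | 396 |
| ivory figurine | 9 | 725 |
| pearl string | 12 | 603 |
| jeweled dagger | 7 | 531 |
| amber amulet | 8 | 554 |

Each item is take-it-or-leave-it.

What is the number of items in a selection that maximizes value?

3

The maximum value within 23 lb is 1817.
For example platinum ring + ivory figurine + amber amulet achieves it, using 23 lb.
All optima have 3 items.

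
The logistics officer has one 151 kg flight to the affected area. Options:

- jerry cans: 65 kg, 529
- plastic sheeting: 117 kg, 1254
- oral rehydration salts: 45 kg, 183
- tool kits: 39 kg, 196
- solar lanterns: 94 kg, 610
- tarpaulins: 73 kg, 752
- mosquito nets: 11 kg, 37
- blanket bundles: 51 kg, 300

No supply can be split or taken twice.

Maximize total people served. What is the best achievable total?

A density-first pass picks plastic sheeting + mosquito nets — 1291 at 128 kg.
Replace plastic sheeting with jerry cans + tarpaulins: the trade gains 27 net, giving 1318 at 149 kg.
Next best is plastic sheeting + mosquito nets at 1291 (128 kg) — short by 27.

1318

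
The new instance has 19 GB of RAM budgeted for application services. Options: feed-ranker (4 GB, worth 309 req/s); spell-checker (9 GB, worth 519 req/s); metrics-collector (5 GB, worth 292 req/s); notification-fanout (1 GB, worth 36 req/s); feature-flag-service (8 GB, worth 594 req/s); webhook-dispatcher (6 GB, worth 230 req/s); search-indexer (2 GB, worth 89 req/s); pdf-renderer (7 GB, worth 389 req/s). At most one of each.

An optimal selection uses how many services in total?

3

Best achievable throughput is 1292.
feed-ranker + feature-flag-service + pdf-renderer hits 1292 at 19 GB.
Every optimal selection uses 3 services.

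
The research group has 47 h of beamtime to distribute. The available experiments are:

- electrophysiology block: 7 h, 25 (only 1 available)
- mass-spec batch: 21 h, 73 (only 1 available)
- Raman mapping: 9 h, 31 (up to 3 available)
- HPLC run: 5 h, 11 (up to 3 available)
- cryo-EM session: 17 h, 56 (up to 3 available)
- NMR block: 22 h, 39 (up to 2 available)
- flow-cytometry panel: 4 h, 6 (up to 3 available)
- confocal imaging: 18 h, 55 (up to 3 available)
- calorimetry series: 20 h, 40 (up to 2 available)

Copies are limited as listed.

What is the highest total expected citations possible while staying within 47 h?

160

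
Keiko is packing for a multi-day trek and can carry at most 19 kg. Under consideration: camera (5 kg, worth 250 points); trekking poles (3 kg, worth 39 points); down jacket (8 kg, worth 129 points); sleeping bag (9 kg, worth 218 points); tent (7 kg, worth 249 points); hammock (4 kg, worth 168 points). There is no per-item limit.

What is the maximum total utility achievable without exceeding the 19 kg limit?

918

By utility per kg: camera 50.00, hammock 42.00, tent 35.57 lead.
Best packing: 3×camera + hammock — 19 kg, 918 total.
That's the maximum — no swap from here does better than 918.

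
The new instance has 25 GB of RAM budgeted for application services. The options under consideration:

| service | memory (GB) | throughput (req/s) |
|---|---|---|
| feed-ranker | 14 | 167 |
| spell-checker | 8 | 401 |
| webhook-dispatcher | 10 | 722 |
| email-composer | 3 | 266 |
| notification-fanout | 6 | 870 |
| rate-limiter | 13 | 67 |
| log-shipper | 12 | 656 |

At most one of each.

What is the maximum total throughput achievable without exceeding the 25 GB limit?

1993

Taking the top-ratio services first gives webhook-dispatcher + email-composer + notification-fanout for 1858 (19 GB).
Dropping email-composer frees 3 GB; slotting in spell-checker (8 GB) lifts the total to 1993 at 24 GB.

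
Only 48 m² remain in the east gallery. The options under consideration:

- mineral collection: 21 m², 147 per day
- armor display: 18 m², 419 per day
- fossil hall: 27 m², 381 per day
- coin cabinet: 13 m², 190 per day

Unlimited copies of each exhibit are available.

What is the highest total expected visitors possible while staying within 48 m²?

Taking 2×armor display: 36 m² used, 838 in expected visitors.

838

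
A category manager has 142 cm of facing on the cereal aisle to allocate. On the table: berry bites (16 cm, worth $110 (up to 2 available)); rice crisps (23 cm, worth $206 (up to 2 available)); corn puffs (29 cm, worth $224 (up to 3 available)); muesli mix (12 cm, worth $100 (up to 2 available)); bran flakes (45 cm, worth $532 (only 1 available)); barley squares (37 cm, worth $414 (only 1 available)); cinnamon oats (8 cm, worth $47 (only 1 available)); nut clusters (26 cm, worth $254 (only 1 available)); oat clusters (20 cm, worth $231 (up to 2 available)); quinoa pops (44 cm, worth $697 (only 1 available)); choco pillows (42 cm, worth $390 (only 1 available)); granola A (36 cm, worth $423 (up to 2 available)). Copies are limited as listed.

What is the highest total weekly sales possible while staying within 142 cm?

1797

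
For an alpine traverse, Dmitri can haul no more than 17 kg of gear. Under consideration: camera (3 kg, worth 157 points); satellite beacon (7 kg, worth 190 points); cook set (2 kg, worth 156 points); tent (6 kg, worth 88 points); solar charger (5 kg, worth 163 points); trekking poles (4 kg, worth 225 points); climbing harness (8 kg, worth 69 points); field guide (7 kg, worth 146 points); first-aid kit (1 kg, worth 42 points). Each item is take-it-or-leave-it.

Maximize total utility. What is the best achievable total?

Ranking by ratio (utility/kg): cook set 78.00, trekking poles 56.25, camera 52.33.
Taking the top-ratio items first gives camera + cook set + solar charger + trekking poles + first-aid kit for 743 (15 kg).
Replace solar charger with satellite beacon: the trade gains 27 net, giving 770 at 17 kg.
Every other selection either busts 17 kg or fails to beat 770.

770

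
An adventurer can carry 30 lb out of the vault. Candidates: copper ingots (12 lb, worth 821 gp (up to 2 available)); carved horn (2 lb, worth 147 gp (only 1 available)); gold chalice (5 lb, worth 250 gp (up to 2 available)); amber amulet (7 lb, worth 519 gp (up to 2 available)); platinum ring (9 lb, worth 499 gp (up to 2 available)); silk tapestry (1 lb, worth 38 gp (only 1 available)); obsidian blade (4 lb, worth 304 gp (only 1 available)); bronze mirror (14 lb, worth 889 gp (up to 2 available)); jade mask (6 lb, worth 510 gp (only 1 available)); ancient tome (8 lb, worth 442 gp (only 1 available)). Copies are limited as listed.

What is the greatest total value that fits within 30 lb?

2192

By value per lb: jade mask 85.00, obsidian blade 76.00, amber amulet 74.14, carved horn 73.50 lead.
Greedy by ratio would take carved horn + 2×amber amulet + silk tapestry + obsidian blade + jade mask: 27 lb used, total 2037.
The 9 lb tied up in carved horn and amber amulet is better spent on copper ingots — total rises to 2192 (30 lb).
Every other selection either busts 30 lb or exceeds an availability limit or fails to beat 2192.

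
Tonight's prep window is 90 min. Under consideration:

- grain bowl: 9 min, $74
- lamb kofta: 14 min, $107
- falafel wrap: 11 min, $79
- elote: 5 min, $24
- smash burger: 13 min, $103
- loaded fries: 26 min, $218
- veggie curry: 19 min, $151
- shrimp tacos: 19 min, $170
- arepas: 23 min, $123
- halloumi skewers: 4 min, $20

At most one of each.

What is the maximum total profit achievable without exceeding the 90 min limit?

736

Density check — shrimp tacos 8.95, loaded fries 8.38, grain bowl 8.22 are the best per min.
The ratio ordering already packs tightly: grain bowl + smash burger + loaded fries + veggie curry + shrimp tacos + halloumi skewers, 90 min, 736.
Runner-up lamb kofta + falafel wrap + loaded fries + veggie curry + shrimp tacos tops out at 725.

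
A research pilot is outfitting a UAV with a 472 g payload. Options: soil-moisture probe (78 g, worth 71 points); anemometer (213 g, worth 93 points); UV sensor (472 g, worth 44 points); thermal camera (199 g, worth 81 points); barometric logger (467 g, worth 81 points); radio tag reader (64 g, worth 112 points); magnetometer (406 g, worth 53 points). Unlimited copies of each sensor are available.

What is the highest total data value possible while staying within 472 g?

Ranking by ratio (data value/g): radio tag reader 1.75, soil-moisture probe 0.91, anemometer 0.44, thermal camera 0.41.
7×radio tag reader uses 448 of the 472 g and totals 784.
The spare 24 g is too small for any remaining sensor, and no exchange beats 784.

784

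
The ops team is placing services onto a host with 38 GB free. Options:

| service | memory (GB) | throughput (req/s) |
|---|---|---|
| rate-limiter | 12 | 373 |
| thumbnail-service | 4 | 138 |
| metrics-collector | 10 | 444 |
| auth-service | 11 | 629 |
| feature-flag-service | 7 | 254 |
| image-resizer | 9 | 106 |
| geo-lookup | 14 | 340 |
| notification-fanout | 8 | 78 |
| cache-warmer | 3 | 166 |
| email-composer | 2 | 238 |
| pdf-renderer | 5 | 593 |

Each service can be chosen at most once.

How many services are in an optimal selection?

6

Optimal total is 2324.
One optimal bundle: metrics-collector + auth-service + feature-flag-service + cache-warmer + email-composer + pdf-renderer (38 GB).
Any selection reaching 2324 contains exactly 6 services.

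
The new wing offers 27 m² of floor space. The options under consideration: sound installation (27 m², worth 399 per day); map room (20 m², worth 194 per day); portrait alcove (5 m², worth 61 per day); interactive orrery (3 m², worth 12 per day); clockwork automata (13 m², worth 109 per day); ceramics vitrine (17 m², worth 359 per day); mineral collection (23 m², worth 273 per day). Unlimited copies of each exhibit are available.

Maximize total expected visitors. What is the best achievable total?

481

2×portrait alcove + ceramics vitrine uses 27 of the 27 m² and totals 481.
Nothing else within 27 m² beats 481.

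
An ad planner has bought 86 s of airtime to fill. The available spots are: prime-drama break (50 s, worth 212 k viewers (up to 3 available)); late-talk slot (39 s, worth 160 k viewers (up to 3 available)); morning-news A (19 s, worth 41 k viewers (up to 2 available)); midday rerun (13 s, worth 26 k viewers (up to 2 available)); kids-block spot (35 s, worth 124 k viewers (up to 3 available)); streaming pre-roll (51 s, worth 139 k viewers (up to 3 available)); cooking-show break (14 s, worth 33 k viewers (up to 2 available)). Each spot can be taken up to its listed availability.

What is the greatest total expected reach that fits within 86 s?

336

Taking prime-drama break + kids-block spot: 85 s used, 336 in expected reach.
No other feasible combination exceeds 336.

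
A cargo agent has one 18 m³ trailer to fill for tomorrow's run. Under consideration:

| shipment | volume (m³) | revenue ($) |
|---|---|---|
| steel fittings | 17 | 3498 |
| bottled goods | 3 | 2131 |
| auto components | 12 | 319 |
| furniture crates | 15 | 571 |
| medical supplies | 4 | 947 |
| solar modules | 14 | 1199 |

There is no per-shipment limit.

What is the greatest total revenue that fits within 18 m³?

Ranking by ratio (revenue/m³): bottled goods 710.33, medical supplies 236.75, steel fittings 205.76.
Best packing: 6×bottled goods — 18 m³, 12786 total.
Nothing else within 18 m³ beats 12786.

12786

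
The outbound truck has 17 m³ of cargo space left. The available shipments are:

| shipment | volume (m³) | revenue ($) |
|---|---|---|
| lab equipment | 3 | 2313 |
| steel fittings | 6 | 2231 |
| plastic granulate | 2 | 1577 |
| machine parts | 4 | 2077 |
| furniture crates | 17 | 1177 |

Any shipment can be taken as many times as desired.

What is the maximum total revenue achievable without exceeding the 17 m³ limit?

The ratio heuristic lands on 8×plastic granulate (12616) but leaves 1 m³ idle.
The 2 m³ tied up in plastic granulate is better spent on lab equipment — total rises to 13352 (17 m³).
That's the maximum — no swap from here does better than 13352.

13352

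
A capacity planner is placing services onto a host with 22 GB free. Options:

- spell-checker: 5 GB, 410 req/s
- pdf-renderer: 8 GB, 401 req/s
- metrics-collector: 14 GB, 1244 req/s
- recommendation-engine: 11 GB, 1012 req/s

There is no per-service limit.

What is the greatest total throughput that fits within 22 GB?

Best packing: 2×recommendation-engine — 22 GB, 2024 total.
No other feasible combination exceeds 2024.

2024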